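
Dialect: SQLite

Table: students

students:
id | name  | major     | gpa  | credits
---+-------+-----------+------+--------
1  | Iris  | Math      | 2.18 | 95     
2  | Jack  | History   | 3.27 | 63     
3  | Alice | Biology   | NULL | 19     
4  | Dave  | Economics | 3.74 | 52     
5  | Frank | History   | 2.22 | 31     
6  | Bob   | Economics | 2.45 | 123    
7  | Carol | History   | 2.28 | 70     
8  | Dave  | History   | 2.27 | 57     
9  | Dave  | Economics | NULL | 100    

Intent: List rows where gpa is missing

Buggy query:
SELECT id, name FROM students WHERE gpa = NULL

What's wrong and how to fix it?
Bug: '= NULL' is always unknown in SQL three-valued logic, so no rows match

Fix: Replace '= NULL' with 'IS NULL'

Corrected query:
SELECT id, name FROM students WHERE gpa IS NULL

Result:
id | name 
---+------
3  | Alice
9  | Dave 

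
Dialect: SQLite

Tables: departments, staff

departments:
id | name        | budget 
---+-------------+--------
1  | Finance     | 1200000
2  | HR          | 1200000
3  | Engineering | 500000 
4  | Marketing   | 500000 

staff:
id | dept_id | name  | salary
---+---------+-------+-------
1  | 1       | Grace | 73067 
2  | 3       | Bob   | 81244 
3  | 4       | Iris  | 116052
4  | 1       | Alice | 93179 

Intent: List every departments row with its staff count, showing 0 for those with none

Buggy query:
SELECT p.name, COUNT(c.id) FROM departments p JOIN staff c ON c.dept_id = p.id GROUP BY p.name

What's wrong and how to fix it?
Bug: INNER JOIN drops departments rows that have no matching staff rows

Fix: Switch to LEFT JOIN to retain unmatched parent rows

Corrected query:
SELECT p.name, COUNT(c.id) FROM departments p LEFT JOIN staff c ON c.dept_id = p.id GROUP BY p.name

Result:
name        | COUNT(c.id)
------------+------------
Engineering | 1          
Finance     | 2          
HR          | 0          
Marketing   | 1          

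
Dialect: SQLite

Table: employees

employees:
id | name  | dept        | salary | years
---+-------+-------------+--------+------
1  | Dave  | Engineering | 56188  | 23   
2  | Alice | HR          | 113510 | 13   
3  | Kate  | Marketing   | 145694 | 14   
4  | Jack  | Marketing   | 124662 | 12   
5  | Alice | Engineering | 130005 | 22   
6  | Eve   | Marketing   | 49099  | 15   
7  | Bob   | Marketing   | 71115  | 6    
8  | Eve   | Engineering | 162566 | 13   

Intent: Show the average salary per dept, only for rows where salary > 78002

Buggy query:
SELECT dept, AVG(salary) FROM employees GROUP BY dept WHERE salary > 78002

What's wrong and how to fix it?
Bug: Row-level WHERE must come before GROUP BY in the clause order

Fix: Place WHERE between FROM and GROUP BY

Corrected query:
SELECT dept, AVG(salary) FROM employees WHERE salary > 78002 GROUP BY dept

Result:
dept        | AVG(salary)
------------+------------
Engineering | 146285.5   
HR          | 113510     
Marketing   | 135178     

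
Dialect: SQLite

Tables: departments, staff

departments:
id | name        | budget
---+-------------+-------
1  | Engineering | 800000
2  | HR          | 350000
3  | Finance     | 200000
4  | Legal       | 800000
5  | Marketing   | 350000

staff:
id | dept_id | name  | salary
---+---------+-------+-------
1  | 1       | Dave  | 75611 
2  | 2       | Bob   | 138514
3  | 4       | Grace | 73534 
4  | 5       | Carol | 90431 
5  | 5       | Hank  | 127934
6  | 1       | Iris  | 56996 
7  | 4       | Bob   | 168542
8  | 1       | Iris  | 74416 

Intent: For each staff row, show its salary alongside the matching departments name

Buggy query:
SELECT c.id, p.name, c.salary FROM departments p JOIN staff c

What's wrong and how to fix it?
Bug: Missing join condition: each staff row is matched to all departments rows instead of just its own

Fix: Add ON c.dept_id = p.id to the JOIN

Corrected query:
SELECT c.id, p.name, c.salary FROM departments p JOIN staff c ON c.dept_id = p.id

Result:
id | name        | salary
---+-------------+-------
1  | Engineering | 75611 
2  | HR          | 138514
3  | Legal       | 73534 
4  | Marketing   | 90431 
5  | Marketing   | 127934
6  | Engineering | 56996 
7  | Legal       | 168542
8  | Engineering | 74416 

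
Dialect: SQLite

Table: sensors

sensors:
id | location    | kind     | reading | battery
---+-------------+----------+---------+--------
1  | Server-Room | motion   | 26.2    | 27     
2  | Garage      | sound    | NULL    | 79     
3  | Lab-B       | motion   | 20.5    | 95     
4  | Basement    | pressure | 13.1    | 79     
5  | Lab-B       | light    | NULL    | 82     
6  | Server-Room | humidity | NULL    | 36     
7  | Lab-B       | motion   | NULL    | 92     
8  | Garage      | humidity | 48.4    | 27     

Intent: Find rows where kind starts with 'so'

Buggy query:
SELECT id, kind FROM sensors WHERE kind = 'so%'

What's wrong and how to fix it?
Bug: '=' compares the literal string including the % character; pattern matching needs LIKE

Fix: Use LIKE for wildcard pattern matching

Corrected query:
SELECT id, kind FROM sensors WHERE kind LIKE 'so%'

Result:
id | kind 
---+------
2  | sound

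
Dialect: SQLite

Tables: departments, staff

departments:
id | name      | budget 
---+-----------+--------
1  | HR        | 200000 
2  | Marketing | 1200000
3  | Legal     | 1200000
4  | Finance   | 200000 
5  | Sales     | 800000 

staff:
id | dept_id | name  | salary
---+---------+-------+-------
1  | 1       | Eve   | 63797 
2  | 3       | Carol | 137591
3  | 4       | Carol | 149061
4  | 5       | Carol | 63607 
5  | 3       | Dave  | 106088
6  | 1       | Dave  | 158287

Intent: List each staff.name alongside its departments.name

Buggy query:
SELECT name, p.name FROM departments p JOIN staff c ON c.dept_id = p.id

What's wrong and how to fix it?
Bug: Both tables have a 'name' column; the unqualified reference is ambiguous

Fix: Prefix ambiguous columns with the table alias

Corrected query:
SELECT c.name, p.name FROM departments p JOIN staff c ON c.dept_id = p.id

Result:
name  | name   
------+--------
Eve   | HR     
Carol | Legal  
Carol | Finance
Carol | Sales  
Dave  | Legal  
Dave  | HR     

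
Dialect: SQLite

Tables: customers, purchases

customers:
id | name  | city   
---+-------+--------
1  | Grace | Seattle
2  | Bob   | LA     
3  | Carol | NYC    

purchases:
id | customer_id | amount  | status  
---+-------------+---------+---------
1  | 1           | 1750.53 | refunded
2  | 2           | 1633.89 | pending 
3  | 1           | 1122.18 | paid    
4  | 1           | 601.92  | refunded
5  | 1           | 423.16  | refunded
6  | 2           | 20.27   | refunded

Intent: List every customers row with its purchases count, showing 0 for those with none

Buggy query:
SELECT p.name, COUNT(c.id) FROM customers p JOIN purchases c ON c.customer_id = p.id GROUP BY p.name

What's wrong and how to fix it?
Bug: INNER JOIN drops customers rows that have no matching purchases rows

Fix: Use LEFT JOIN so parents without children still appear (COUNT(c.id) gives 0)

Corrected query:
SELECT p.name, COUNT(c.id) FROM customers p LEFT JOIN purchases c ON c.customer_id = p.id GROUP BY p.name

Result:
name  | COUNT(c.id)
------+------------
Bob   | 2          
Carol | 0          
Grace | 4          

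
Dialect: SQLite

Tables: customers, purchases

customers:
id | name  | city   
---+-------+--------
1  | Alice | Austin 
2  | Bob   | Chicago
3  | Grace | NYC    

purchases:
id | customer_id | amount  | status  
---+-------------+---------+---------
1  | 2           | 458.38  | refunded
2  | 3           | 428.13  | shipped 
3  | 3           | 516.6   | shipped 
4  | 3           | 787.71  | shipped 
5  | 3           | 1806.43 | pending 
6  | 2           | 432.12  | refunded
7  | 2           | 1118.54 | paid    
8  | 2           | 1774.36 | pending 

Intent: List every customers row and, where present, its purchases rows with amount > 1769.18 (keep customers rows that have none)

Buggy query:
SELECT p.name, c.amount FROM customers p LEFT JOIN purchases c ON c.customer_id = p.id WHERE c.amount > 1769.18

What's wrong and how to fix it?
Bug: A WHERE condition on the right-hand table after LEFT JOIN drops unmatched parents

Fix: Put 'c.amount > 1769.18' in the JOIN's ON clause instead of WHERE

Corrected query:
SELECT p.name, c.amount FROM customers p LEFT JOIN purchases c ON c.customer_id = p.id AND c.amount > 1769.18

Result:
name  | amount 
------+--------
Alice | NULL   
Bob   | 1774.36
Grace | 1806.43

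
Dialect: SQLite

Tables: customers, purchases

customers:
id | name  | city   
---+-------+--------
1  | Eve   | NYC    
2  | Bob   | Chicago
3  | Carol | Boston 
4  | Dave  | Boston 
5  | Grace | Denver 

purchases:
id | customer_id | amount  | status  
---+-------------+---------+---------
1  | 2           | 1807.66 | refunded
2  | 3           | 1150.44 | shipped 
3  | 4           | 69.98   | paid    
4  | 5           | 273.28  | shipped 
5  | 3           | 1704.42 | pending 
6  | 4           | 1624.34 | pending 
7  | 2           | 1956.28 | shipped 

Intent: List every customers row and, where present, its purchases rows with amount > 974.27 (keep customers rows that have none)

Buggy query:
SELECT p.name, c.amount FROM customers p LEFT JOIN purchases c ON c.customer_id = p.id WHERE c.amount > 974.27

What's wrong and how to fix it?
Bug: Filtering c.amount in WHERE discards the NULL rows produced by LEFT JOIN, turning it into an inner join

Fix: Put 'c.amount > 974.27' in the JOIN's ON clause instead of WHERE

Corrected query:
SELECT p.name, c.amount FROM customers p LEFT JOIN purchases c ON c.customer_id = p.id AND c.amount > 974.27

Result:
name  | amount 
------+--------
Eve   | NULL   
Bob   | 1807.66
Bob   | 1956.28
Carol | 1150.44
Carol | 1704.42
Dave  | 1624.34
Grace | NULL   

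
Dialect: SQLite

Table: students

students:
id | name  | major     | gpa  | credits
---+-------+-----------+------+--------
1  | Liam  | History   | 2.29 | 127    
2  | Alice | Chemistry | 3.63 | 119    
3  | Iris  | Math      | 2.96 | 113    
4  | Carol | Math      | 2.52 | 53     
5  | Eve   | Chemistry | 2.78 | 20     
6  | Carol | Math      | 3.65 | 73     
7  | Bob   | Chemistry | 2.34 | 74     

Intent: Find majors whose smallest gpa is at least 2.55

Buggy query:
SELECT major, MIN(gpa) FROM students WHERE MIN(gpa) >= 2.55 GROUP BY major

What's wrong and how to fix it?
Bug: MIN() in WHERE is a misuse of aggregate

Fix: Use HAVING for the per-group MIN condition

Corrected query:
SELECT major, MIN(gpa) FROM students GROUP BY major HAVING MIN(gpa) >= 2.55

Result:
(no rows)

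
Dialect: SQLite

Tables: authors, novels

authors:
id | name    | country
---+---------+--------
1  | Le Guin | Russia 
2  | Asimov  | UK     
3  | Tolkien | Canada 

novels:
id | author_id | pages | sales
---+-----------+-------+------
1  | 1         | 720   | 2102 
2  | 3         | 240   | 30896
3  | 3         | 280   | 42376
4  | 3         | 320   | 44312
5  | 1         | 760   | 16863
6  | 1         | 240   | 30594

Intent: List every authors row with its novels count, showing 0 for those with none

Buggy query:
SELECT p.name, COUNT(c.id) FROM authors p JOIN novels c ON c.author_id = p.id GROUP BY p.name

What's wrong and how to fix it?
Bug: INNER JOIN drops authors rows that have no matching novels rows

Fix: Switch to LEFT JOIN to retain unmatched parent rows

Corrected query:
SELECT p.name, COUNT(c.id) FROM authors p LEFT JOIN novels c ON c.author_id = p.id GROUP BY p.name

Result:
name    | COUNT(c.id)
--------+------------
Asimov  | 0          
Le Guin | 3          
Tolkien | 3          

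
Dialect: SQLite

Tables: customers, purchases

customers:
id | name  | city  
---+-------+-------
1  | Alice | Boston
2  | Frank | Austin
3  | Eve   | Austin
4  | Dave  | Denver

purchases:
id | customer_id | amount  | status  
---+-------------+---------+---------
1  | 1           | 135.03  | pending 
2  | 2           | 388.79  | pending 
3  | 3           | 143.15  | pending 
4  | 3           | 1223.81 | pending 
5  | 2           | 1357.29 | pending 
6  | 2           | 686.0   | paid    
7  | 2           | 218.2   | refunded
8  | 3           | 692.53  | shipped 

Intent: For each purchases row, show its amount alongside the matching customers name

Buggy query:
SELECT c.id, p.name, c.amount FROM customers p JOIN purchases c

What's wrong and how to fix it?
Bug: JOIN with no ON clause produces a cartesian product; every purchases row pairs with every customers row

Fix: Add ON c.customer_id = p.id to the JOIN

Corrected query:
SELECT c.id, p.name, c.amount FROM customers p JOIN purchases c ON c.customer_id = p.id

Result:
id | name  | amount 
---+-------+--------
1  | Alice | 135.03 
2  | Frank | 388.79 
3  | Eve   | 143.15 
4  | Eve   | 1223.81
5  | Frank | 1357.29
6  | Frank | 686    
7  | Frank | 218.2  
8  | Eve   | 692.53 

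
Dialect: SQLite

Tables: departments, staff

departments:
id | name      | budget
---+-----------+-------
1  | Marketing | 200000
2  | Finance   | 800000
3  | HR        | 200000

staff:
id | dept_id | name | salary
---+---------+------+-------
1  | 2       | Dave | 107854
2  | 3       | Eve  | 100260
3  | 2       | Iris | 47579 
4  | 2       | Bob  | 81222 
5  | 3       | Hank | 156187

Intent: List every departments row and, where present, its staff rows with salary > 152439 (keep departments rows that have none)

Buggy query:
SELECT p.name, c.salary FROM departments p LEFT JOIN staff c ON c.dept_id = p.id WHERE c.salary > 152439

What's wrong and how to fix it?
Bug: A WHERE condition on the right-hand table after LEFT JOIN drops unmatched parents

Fix: Move the right-table condition into the ON clause so unmatched parents are kept

Corrected query:
SELECT p.name, c.salary FROM departments p LEFT JOIN staff c ON c.dept_id = p.id AND c.salary > 152439

Result:
name      | salary
----------+-------
Marketing | NULL  
Finance   | NULL  
HR        | 156187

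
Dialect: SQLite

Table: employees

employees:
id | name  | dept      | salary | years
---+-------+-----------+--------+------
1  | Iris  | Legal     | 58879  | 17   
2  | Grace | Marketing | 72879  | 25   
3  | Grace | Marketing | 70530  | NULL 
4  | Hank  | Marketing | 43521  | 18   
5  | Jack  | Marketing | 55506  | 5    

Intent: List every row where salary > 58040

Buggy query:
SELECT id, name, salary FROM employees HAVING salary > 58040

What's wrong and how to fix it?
Bug: This is a non-aggregate query (no GROUP BY, no aggregates), so in SQLite the HAVING clause is invalid here; a row-level condition belongs in WHERE

Fix: Replace HAVING with WHERE since the condition applies to individual rows

Corrected query:
SELECT id, name, salary FROM employees WHERE salary > 58040

Result:
id | name  | salary
---+-------+-------
1  | Iris  | 58879 
2  | Grace | 72879 
3  | Grace | 70530 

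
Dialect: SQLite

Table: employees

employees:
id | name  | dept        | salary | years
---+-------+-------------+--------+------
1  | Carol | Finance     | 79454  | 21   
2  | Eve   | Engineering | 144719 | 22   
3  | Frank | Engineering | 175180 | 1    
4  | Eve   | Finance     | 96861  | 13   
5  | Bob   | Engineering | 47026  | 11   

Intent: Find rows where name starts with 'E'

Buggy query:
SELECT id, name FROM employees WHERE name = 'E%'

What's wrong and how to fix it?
Bug: Wildcards only work with LIKE; '=' treats '%' as a literal character

Fix: Replace '=' with LIKE so 'E%' is treated as a pattern

Corrected query:
SELECT id, name FROM employees WHERE name LIKE 'E%'

Result:
id | name
---+-----
2  | Eve 
4  | Eve 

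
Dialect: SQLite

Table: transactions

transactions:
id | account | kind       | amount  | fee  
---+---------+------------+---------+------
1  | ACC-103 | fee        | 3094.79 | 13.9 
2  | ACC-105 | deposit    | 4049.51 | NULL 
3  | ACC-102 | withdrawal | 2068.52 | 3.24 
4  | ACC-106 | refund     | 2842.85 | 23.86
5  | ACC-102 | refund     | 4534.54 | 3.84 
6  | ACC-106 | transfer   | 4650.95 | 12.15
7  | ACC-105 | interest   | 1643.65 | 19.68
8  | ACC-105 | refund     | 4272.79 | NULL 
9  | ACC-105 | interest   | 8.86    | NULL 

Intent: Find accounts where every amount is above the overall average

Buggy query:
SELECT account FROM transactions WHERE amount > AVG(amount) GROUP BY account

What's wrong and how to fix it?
Bug: AVG() is an aggregate; it can't sit directly in WHERE

Fix: Compute the overall average in a scalar subquery and compare each group's MIN against it in HAVING

Corrected query:
SELECT account FROM transactions GROUP BY account HAVING MIN(amount) > (SELECT AVG(amount) FROM transactions)

Result:
account
-------
ACC-103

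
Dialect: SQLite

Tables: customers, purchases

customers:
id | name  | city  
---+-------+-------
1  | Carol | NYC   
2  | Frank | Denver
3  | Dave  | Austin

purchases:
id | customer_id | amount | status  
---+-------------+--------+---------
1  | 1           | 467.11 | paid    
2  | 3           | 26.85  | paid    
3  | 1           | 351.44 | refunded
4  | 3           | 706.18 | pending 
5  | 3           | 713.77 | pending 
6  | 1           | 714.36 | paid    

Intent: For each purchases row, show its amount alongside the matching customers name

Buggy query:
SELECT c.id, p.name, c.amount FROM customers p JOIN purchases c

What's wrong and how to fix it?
Bug: Missing join condition: each purchases row is matched to all customers rows instead of just its own

Fix: Add ON c.customer_id = p.id to the JOIN

Corrected query:
SELECT c.id, p.name, c.amount FROM customers p JOIN purchases c ON c.customer_id = p.id

Result:
id | name  | amount
---+-------+-------
1  | Carol | 467.11
2  | Dave  | 26.85 
3  | Carol | 351.44
4  | Dave  | 706.18
5  | Dave  | 713.77
6  | Carol | 714.36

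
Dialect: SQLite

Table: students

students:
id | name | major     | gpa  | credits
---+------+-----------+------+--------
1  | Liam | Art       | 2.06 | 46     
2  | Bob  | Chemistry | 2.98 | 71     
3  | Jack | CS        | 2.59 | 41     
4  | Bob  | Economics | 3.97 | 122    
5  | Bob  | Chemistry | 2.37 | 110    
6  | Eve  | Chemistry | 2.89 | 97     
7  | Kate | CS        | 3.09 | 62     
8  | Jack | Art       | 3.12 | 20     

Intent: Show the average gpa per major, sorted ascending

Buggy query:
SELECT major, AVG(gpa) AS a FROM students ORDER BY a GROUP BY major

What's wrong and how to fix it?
Bug: GROUP BY must precede ORDER BY

Fix: Reorder: SELECT … FROM … GROUP BY … ORDER BY …

Corrected query:
SELECT major, AVG(gpa) AS a FROM students GROUP BY major ORDER BY a

Result:
major     | a       
----------+---------
Art       | 2.59    
Chemistry | 2.746667
CS        | 2.84    
Economics | 3.97    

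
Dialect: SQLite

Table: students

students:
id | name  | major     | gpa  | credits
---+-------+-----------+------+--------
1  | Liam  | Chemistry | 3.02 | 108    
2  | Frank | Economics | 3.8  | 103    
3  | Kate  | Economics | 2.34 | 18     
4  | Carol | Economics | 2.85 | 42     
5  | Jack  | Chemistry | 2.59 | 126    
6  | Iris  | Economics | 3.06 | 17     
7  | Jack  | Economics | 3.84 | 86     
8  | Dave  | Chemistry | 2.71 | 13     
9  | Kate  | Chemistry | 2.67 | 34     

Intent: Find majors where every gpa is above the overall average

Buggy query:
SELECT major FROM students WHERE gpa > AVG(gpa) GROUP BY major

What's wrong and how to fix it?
Bug: WHERE evaluates per row before aggregation, so AVG() is unavailable

Fix: Compute the overall average in a scalar subquery and compare each group's MIN against it in HAVING

Corrected query:
SELECT major FROM students GROUP BY major HAVING MIN(gpa) > (SELECT AVG(gpa) FROM students)

Result:
(no rows)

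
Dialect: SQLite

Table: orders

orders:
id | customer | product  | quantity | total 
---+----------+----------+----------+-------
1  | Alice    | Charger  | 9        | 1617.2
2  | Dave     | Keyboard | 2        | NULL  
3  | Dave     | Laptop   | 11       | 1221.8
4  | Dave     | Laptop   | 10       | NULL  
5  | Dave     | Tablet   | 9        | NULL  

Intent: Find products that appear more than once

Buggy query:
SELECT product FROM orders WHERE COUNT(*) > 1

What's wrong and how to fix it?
Bug: WHERE can't reference COUNT(*); aggregates are computed after WHERE

Fix: Group first, then use HAVING for the count condition

Corrected query:
SELECT product FROM orders GROUP BY product HAVING COUNT(*) > 1

Result:
product
-------
Laptop 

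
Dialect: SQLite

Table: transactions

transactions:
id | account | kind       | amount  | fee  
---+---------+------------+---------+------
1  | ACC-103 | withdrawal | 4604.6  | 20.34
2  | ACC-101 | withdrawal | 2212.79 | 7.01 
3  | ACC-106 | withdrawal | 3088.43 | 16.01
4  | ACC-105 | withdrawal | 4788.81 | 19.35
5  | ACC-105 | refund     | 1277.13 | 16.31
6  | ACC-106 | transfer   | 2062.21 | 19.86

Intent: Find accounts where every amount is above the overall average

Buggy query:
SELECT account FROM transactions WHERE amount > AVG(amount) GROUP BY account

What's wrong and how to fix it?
Bug: WHERE evaluates per row before aggregation, so AVG() is unavailable

Fix: Compute the overall average in a scalar subquery and compare each group's MIN against it in HAVING

Corrected query:
SELECT account FROM transactions GROUP BY account HAVING MIN(amount) > (SELECT AVG(amount) FROM transactions)

Result:
account
-------
ACC-103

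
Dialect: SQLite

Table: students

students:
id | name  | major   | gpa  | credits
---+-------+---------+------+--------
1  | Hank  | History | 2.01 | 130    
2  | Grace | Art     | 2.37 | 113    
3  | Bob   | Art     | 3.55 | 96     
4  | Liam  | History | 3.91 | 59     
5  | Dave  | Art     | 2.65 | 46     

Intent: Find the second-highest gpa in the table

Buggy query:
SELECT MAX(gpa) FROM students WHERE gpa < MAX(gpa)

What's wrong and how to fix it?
Bug: MAX(gpa) on the right of the comparison is an aggregate-in-WHERE error

Fix: Compute the overall MAX in a subquery, then take MAX of rows below it

Corrected query:
SELECT MAX(gpa) FROM students WHERE gpa < (SELECT MAX(gpa) FROM students)

Result:
MAX(gpa)
--------
3.55    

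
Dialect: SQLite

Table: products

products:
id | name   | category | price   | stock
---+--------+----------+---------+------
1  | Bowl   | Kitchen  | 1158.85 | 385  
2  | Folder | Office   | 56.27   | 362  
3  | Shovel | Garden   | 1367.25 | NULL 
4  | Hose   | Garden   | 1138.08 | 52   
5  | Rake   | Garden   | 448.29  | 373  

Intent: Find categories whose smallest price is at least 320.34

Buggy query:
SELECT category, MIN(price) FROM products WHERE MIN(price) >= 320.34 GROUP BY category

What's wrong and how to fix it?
Bug: MIN() in WHERE is a misuse of aggregate

Fix: Replace WHERE with HAVING after the GROUP BY

Corrected query:
SELECT category, MIN(price) FROM products GROUP BY category HAVING MIN(price) >= 320.34

Result:
category | MIN(price)
---------+-----------
Garden   | 448.29    
Kitchen  | 1158.85   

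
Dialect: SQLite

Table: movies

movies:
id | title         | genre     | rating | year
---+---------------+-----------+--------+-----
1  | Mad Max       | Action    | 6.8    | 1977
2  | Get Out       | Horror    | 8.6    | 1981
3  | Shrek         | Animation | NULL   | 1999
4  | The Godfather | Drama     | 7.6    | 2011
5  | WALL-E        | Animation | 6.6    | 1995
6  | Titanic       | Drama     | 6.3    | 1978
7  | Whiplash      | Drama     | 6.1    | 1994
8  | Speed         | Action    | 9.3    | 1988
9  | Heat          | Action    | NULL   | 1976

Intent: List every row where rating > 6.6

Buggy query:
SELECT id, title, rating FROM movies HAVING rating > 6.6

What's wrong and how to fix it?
Bug: HAVING filters the output of aggregation, but this query has no GROUP BY and no aggregate functions, so SQLite rejects it (HAVING clause on a non-aggregate query); the condition here is per row

Fix: Use WHERE for row-level filtering

Corrected query:
SELECT id, title, rating FROM movies WHERE rating > 6.6

Result:
id | title         | rating
---+---------------+-------
1  | Mad Max       | 6.8   
2  | Get Out       | 8.6   
4  | The Godfather | 7.6   
8  | Speed         | 9.3   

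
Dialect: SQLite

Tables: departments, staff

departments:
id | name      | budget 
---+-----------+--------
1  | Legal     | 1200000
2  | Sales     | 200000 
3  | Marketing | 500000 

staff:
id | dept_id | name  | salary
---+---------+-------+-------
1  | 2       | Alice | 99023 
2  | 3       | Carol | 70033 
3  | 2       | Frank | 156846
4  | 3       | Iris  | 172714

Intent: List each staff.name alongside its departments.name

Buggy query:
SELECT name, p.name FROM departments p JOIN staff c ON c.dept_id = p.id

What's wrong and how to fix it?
Bug: Both tables have a 'name' column; the unqualified reference is ambiguous

Fix: Qualify the column with its table alias (c.name)

Corrected query:
SELECT c.name, p.name FROM departments p JOIN staff c ON c.dept_id = p.id

Result:
name  | name     
------+----------
Alice | Sales    
Carol | Marketing
Frank | Sales    
Iris  | Marketing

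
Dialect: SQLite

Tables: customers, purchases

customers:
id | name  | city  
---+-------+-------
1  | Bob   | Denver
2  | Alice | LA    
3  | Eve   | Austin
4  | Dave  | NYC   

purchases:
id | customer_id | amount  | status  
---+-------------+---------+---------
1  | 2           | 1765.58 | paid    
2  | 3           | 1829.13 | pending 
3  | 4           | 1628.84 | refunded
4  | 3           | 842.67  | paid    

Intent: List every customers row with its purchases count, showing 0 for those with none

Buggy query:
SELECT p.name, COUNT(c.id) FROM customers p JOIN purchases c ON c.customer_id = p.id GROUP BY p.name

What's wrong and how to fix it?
Bug: INNER JOIN drops customers rows that have no matching purchases rows

Fix: Use LEFT JOIN so parents without children still appear (COUNT(c.id) gives 0)

Corrected query:
SELECT p.name, COUNT(c.id) FROM customers p LEFT JOIN purchases c ON c.customer_id = p.id GROUP BY p.name

Result:
name  | COUNT(c.id)
------+------------
Alice | 1          
Bob   | 0          
Dave  | 1          
Eve   | 2          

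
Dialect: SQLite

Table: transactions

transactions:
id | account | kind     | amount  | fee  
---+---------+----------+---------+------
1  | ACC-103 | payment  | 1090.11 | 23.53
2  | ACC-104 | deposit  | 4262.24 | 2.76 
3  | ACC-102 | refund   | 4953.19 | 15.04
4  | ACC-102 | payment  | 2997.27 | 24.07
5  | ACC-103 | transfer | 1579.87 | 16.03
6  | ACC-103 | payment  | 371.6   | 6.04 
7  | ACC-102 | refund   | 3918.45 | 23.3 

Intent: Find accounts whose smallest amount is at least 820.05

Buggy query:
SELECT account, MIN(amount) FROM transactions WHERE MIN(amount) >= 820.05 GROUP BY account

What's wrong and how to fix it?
Bug: Aggregates like MIN are computed per group after WHERE runs

Fix: Replace WHERE with HAVING after the GROUP BY

Corrected query:
SELECT account, MIN(amount) FROM transactions GROUP BY account HAVING MIN(amount) >= 820.05

Result:
account | MIN(amount)
--------+------------
ACC-102 | 2997.27    
ACC-104 | 4262.24    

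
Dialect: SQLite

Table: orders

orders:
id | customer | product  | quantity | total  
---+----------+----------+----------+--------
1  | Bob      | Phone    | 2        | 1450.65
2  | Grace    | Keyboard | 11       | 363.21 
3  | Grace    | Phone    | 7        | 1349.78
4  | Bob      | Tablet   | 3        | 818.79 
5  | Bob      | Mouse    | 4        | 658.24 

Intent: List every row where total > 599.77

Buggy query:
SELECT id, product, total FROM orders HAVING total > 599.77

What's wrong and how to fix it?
Bug: This is a non-aggregate query (no GROUP BY, no aggregates), so in SQLite the HAVING clause is invalid here; a row-level condition belongs in WHERE

Fix: Use WHERE for row-level filtering

Corrected query:
SELECT id, product, total FROM orders WHERE total > 599.77

Result:
id | product | total  
---+---------+--------
1  | Phone   | 1450.65
3  | Phone   | 1349.78
4  | Tablet  | 818.79 
5  | Mouse   | 658.24 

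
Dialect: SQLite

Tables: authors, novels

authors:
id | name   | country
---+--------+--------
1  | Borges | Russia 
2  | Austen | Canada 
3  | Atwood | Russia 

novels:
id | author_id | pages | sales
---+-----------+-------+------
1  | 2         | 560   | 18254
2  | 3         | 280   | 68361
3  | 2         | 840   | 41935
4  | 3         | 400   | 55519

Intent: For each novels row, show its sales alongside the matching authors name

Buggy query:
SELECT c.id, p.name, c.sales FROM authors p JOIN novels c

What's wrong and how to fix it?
Bug: JOIN with no ON clause produces a cartesian product; every novels row pairs with every authors row

Fix: Specify the join condition linking the foreign key to the parent id

Corrected query:
SELECT c.id, p.name, c.sales FROM authors p JOIN novels c ON c.author_id = p.id

Result:
id | name   | sales
---+--------+------
1  | Austen | 18254
2  | Atwood | 68361
3  | Austen | 41935
4  | Atwood | 55519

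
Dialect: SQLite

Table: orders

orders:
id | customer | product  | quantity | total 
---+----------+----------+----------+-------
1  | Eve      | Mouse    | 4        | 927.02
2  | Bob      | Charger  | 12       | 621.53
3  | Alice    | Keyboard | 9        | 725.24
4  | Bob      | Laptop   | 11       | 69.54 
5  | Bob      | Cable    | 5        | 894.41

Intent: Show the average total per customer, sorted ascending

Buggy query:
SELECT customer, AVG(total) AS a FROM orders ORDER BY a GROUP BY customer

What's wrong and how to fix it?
Bug: GROUP BY must precede ORDER BY

Fix: Reorder: SELECT … FROM … GROUP BY … ORDER BY …

Corrected query:
SELECT customer, AVG(total) AS a FROM orders GROUP BY customer ORDER BY a

Result:
customer | a         
---------+-----------
Bob      | 528.493333
Alice    | 725.24    
Eve      | 927.02    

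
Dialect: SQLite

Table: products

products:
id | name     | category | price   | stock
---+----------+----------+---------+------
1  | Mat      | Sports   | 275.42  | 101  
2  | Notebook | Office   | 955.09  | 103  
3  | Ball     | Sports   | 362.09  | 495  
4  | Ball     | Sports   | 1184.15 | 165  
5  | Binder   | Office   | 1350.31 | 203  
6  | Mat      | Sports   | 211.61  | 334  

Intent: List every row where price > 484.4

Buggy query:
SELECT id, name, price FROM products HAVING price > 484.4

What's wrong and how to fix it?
Bug: This is a non-aggregate query (no GROUP BY, no aggregates), so in SQLite the HAVING clause is invalid here; a row-level condition belongs in WHERE

Fix: Use WHERE for row-level filtering

Corrected query:
SELECT id, name, price FROM products WHERE price > 484.4

Result:
id | name     | price  
---+----------+--------
2  | Notebook | 955.09 
4  | Ball     | 1184.15
5  | Binder   | 1350.31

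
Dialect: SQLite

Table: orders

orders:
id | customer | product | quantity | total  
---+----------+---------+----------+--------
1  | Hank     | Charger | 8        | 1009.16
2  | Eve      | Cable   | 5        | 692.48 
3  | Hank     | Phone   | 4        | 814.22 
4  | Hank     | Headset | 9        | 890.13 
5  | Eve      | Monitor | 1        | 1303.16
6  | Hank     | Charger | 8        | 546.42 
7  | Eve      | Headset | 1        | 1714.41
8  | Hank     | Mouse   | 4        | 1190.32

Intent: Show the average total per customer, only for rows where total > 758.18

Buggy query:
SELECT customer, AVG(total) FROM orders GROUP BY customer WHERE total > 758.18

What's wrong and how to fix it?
Bug: Row-level WHERE must come before GROUP BY in the clause order

Fix: Move the WHERE clause before GROUP BY

Corrected query:
SELECT customer, AVG(total) FROM orders WHERE total > 758.18 GROUP BY customer

Result:
customer | AVG(total)
---------+-----------
Eve      | 1508.785  
Hank     | 975.9575  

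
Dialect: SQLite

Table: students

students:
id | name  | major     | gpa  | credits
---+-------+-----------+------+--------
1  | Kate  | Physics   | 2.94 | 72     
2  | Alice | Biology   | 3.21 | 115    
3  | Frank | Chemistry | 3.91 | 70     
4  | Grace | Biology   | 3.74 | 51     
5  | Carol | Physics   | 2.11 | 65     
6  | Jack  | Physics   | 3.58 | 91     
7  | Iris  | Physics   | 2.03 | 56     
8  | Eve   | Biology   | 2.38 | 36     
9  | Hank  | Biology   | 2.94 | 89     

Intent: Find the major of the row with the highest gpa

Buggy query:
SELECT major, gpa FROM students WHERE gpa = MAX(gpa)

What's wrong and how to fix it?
Bug: WHERE is evaluated per row; an aggregate over the whole table isn't defined there

Fix: Wrap MAX in a scalar subquery so WHERE compares against a single value

Corrected query:
SELECT major, gpa FROM students WHERE gpa = (SELECT MAX(gpa) FROM students)

Result:
major     | gpa 
----------+-----
Chemistry | 3.91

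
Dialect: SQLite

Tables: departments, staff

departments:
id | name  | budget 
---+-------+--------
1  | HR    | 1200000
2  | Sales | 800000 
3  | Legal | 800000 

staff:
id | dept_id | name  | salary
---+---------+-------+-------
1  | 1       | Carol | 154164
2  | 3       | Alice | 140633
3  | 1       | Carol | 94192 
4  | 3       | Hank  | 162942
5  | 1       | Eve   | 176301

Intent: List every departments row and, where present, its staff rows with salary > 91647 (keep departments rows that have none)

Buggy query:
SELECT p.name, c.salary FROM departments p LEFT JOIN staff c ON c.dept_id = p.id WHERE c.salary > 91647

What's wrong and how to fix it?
Bug: A WHERE condition on the right-hand table after LEFT JOIN drops unmatched parents

Fix: Move the right-table condition into the ON clause so unmatched parents are kept

Corrected query:
SELECT p.name, c.salary FROM departments p LEFT JOIN staff c ON c.dept_id = p.id AND c.salary > 91647

Result:
name  | salary
------+-------
HR    | 94192 
HR    | 154164
HR    | 176301
Sales | NULL  
Legal | 140633
Legal | 162942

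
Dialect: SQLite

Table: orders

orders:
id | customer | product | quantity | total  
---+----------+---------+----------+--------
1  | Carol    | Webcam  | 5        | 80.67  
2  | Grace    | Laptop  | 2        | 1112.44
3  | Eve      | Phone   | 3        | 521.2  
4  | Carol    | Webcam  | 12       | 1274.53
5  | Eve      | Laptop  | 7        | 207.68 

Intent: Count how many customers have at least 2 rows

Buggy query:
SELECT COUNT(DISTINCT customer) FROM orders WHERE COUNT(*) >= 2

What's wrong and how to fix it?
Bug: COUNT(*) cannot appear in WHERE; the per-group count doesn't exist yet

Fix: Use a subquery that GROUPs and filters with HAVING, then count its rows

Corrected query:
SELECT COUNT(*) FROM (SELECT customer FROM orders GROUP BY customer HAVING COUNT(*) >= 2)

Result:
COUNT(*)
--------
2       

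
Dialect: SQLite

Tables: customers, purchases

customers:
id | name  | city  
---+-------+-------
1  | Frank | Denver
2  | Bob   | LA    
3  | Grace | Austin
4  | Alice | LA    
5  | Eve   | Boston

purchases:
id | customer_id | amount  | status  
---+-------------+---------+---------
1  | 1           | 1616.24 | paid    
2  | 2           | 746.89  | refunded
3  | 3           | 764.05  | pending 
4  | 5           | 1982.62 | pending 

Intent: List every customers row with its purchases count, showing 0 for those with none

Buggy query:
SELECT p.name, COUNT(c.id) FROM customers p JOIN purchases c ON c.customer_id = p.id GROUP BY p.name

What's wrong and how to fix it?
Bug: An inner join excludes parents with zero children

Fix: Use LEFT JOIN so parents without children still appear (COUNT(c.id) gives 0)

Corrected query:
SELECT p.name, COUNT(c.id) FROM customers p LEFT JOIN purchases c ON c.customer_id = p.id GROUP BY p.name

Result:
name  | COUNT(c.id)
------+------------
Alice | 0          
Bob   | 1          
Eve   | 1          
Frank | 1          
Grace | 1          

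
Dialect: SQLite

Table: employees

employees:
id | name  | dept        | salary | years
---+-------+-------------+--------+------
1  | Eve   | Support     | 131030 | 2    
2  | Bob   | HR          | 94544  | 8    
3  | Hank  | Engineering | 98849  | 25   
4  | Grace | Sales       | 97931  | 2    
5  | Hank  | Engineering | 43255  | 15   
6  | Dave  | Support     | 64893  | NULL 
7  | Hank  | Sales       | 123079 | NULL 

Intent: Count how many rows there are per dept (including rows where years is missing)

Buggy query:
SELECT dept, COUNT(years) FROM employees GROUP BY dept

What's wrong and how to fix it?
Bug: COUNT(column) counts non-NULL values only; rows with NULL years aren't counted

Fix: Use COUNT(*) to count all rows regardless of NULL

Corrected query:
SELECT dept, COUNT(*) FROM employees GROUP BY dept

Result:
dept        | COUNT(*)
------------+---------
Engineering | 2       
HR          | 1       
Sales       | 2       
Support     | 2       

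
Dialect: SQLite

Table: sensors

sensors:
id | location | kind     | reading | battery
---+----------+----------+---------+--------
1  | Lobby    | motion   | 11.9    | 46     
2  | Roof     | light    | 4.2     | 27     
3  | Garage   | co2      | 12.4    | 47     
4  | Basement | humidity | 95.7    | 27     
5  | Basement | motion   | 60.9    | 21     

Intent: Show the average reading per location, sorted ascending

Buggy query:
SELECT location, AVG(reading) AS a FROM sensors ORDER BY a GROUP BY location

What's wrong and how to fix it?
Bug: ORDER BY appears before GROUP BY; SQL clause order requires GROUP BY first

Fix: Move ORDER BY to the end, after GROUP BY

Corrected query:
SELECT location, AVG(reading) AS a FROM sensors GROUP BY location ORDER BY a

Result:
location | a   
---------+-----
Roof     | 4.2 
Lobby    | 11.9
Garage   | 12.4
Basement | 78.3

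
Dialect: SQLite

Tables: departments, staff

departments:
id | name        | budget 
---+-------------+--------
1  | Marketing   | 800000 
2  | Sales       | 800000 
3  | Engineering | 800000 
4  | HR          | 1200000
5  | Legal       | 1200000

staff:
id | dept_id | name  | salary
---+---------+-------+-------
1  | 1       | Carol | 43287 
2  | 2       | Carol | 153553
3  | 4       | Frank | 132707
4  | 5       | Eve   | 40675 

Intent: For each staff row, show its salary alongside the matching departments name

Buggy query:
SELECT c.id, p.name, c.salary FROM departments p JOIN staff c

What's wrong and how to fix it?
Bug: Missing join condition: each staff row is matched to all departments rows instead of just its own

Fix: Add ON c.dept_id = p.id to the JOIN

Corrected query:
SELECT c.id, p.name, c.salary FROM departments p JOIN staff c ON c.dept_id = p.id

Result:
id | name      | salary
---+-----------+-------
1  | Marketing | 43287 
2  | Sales     | 153553
3  | HR        | 132707
4  | Legal     | 40675 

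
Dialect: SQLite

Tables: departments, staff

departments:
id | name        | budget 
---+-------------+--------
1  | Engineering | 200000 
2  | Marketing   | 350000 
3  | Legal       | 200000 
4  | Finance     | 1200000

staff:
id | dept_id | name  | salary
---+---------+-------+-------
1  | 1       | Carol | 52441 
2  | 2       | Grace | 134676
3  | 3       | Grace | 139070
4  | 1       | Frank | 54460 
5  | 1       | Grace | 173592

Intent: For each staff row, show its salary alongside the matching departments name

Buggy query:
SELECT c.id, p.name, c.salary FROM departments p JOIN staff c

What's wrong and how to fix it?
Bug: JOIN with no ON clause produces a cartesian product; every staff row pairs with every departments row

Fix: Add ON c.dept_id = p.id to the JOIN

Corrected query:
SELECT c.id, p.name, c.salary FROM departments p JOIN staff c ON c.dept_id = p.id

Result:
id | name        | salary
---+-------------+-------
1  | Engineering | 52441 
2  | Marketing   | 134676
3  | Legal       | 139070
4  | Engineering | 54460 
5  | Engineering | 173592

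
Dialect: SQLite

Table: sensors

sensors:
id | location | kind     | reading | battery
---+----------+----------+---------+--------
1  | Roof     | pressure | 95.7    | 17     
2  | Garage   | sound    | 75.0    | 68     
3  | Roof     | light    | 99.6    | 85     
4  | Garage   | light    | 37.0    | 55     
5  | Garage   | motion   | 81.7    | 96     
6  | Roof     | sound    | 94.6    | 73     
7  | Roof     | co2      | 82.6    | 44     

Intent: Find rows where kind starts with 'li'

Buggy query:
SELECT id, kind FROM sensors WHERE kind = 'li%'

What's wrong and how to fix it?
Bug: '=' compares the literal string including the % character; pattern matching needs LIKE

Fix: Replace '=' with LIKE so 'li%' is treated as a pattern

Corrected query:
SELECT id, kind FROM sensors WHERE kind LIKE 'li%'

Result:
id | kind 
---+------
3  | light
4  | light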